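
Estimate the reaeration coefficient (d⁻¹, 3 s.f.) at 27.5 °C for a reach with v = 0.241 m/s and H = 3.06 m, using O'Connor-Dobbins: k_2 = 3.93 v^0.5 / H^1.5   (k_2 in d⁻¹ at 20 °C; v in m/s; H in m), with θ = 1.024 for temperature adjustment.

k_2 ≈ 0.431 d⁻¹

k_2(20) = 3.93 × 0.241^0.5 / 3.06^1.5 = 3.93 × 0.4909 / 5.353 = 0.3604 d⁻¹.
k_2(27.5) = 0.3604 × 1.024^(27.5−20) = 0.3604 × 1.195 = 0.4306 d⁻¹.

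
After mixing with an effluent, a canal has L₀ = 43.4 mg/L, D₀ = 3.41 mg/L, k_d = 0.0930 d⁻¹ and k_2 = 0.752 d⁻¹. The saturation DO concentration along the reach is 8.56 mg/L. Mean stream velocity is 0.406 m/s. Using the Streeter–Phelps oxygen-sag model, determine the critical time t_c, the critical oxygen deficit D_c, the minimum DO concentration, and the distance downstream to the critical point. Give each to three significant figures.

At the critical point dD/dt = 0, so k_d L₀ e^(−k_d t) = k_2 D. Substituting D(t) from the Streeter–Phelps equation and solving for t gives
t_c = ln[(k_2/k_d)(1 − D₀(k_2−k_d)/(k_d L₀))] / (k_2−k_d).
Here k_2−k_d = 0.6590 d⁻¹ and 1 − D₀(k_2−k_d)/(k_d L₀) = 1 − 3.41×0.6590/(0.0930×43.4) = 0.4432, so
t_c = ln(8.086 × 0.4432) / 0.6590 = 1.276 / 0.6590 = 1.937 d.
L(t_c) = L₀ e^(−k_d t_c) = 43.4 × 0.8352 = 36.25 mg/L, and at the critical point k_2 D_c = k_d L, so D_c = (0.0930/0.752) × 36.25 = 4.482 mg/L.
Minimum DO = C_s − D_c = 8.56 − 4.482 = 4.078 mg/L.
x_c = v t_c = 0.406 m/s × 1.937 d × 86400 s/d = 67950 m ≈ 67.9 km.

t_c ≈ 1.94 d; D_c ≈ 4.48 mg/L; min DO ≈ 4.08 mg/L; x_c ≈ 67.9 km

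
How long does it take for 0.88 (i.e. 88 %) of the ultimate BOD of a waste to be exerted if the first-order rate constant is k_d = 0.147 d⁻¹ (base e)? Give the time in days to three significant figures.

y/L₀ = 1 − e^(−k_d t) = 0.88 ⇒ e^(−k_d t) = 0.120
t = −ln(0.120) / 0.147 = 2.120 / 0.147 = 14.42 d.

t ≈ 14.4 d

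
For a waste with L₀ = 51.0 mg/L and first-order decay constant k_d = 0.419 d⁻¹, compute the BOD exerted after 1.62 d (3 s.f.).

y ≈ 25.1 mg/L

y_t = L₀(1 − e^(−k_d t)) = 51.0 × (1 − e^(−0.419×1.62))
= 51.0 × (1 − 0.5072) = 51.0 × 0.4928 = 25.13 mg/L.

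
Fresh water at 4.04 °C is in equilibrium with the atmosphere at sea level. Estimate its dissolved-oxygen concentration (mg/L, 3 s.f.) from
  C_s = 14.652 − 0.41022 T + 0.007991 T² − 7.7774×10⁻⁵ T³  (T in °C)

C_s ≈ 13.1 mg/L

C_s = 14.652 − 0.41022×4.04 + 0.007991×4.04² − 7.7774×10⁻⁵×4.04³ = 13.12 mg/L.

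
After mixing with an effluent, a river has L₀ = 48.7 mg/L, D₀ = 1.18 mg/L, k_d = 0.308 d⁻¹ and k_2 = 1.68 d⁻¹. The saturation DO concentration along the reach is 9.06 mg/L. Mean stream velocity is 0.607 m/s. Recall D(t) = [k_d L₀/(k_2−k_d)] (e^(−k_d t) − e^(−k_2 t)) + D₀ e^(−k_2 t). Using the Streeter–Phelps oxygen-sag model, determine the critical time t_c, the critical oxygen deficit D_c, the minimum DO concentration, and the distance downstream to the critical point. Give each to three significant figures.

t_c = [1/(k_2−k_d)] ln[(k_2/k_d)(1 − D₀(k_2−k_d)/(k_d L₀))]
= [1/(1.68−0.308)] ln[(1.68/0.308)(1 − 1.18×1.372/(0.308×48.7))]
= (1/1.372) ln[5.455 × 0.8921] = 0.7289 × ln(4.866) = 0.7289 × 1.582 = 1.153 d.
D_c = (k_d/k_2) L₀ e^(−k_d t_c) = (0.308/1.68) × 48.7 × e^(−0.308×1.153) = 0.1833 × 48.7 × 0.7010 = 6.259 mg/L.
Minimum DO = C_s − D_c = 9.06 − 6.259 = 2.801 mg/L.
x_c = v t_c = 0.607 m/s × 1.153 d × 86400 s/d = 60480 m ≈ 60.5 km.

t_c ≈ 1.15 d; D_c ≈ 6.26 mg/L; min DO ≈ 2.80 mg/L; x_c ≈ 60.5 km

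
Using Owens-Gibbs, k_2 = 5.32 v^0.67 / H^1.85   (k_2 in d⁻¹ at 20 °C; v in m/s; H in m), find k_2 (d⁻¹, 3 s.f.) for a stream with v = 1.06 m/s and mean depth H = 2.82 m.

k_2 = 5.32 × 1.06^0.67 / 2.82^1.85 = 5.32 × 1.040 / 6.807 = 0.8127 d⁻¹.

k_2 ≈ 0.813 d⁻¹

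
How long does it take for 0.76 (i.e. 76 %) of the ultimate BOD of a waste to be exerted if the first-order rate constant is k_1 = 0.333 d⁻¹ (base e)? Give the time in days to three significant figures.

y/L₀ = 1 − e^(−k_1 t) = 0.76 ⇒ e^(−k_1 t) = 0.240
t = −ln(0.240) / 0.333 = 1.427 / 0.333 = 4.286 d.

t ≈ 4.29 d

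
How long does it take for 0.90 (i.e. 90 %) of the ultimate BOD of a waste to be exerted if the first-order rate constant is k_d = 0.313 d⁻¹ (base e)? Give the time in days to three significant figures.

t ≈ 7.36 d

y/L₀ = 1 − e^(−k_d t) = 0.90 ⇒ e^(−k_d t) = 0.100
t = −ln(0.100) / 0.313 = 2.303 / 0.313 = 7.357 d.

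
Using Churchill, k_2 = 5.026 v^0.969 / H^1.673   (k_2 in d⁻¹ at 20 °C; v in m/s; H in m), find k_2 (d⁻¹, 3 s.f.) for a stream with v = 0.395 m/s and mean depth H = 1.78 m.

k_2 ≈ 0.779 d⁻¹

k_2 = 5.026 × 0.395^0.969 / 1.78^1.673 = 5.026 × 0.4065 / 2.624 = 0.7787 d⁻¹.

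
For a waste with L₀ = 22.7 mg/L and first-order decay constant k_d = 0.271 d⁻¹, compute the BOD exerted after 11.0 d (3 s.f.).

y_t = L₀(1 − e^(−k_d t)) = 22.7 × (1 − e^(−0.271×11.0))
= 22.7 × (1 − 0.05074) = 22.7 × 0.9493 = 21.55 mg/L.

y ≈ 21.5 mg/L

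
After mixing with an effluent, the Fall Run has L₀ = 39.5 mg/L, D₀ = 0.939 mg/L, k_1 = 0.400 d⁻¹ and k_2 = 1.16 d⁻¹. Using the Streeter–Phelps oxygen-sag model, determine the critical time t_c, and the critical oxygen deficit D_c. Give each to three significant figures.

t_c = [1/(k_2−k_1)] ln[(k_2/k_1)(1 − D₀(k_2−k_1)/(k_1 L₀))]
= [1/(1.16−0.400)] ln[(1.16/0.400)(1 − 0.939×0.7600/(0.400×39.5))]
= (1/0.7600) ln[2.900 × 0.9548] = 1.316 × ln(2.769) = 1.316 × 1.018 = 1.340 d.
D_c = (k_1/k_2) L₀ e^(−k_1 t_c) = (0.400/1.16) × 39.5 × e^(−0.400×1.340) = 0.3448 × 39.5 × 0.5851 = 7.969 mg/L.

t_c ≈ 1.34 d; D_c ≈ 7.97 mg/L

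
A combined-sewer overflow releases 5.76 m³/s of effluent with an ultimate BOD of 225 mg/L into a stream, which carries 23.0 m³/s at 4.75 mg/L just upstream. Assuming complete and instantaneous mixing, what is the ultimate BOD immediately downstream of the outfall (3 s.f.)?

Flow-weighted mixing: C = (Q_r C_r + Q_w C_w)/(Q_r + Q_w)
= (23.0×4.75 + 5.76×225)/(23.0 + 5.76) = 1405/28.76 = 48.86 mg/L.

48.9 mg/L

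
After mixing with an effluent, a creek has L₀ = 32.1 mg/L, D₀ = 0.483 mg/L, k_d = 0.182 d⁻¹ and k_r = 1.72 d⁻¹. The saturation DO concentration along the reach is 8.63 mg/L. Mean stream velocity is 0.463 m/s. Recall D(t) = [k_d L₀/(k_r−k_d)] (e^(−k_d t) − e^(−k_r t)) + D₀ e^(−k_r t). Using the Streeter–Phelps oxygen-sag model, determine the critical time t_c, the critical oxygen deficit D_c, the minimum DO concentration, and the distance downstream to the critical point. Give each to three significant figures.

With k_r/k_d = 9.451 and 1 − D₀(k_r−k_d)/(k_d L₀) = 0.8728,
t_c = ln(9.451 × 0.8728) / (1.72 − 0.182) = ln(8.249) / 1.538 = 2.110/1.538 = 1.372 d.
D_c = (k_d/k_r) L₀ e^(−k_d t_c) = (0.182/1.72) × 32.1 × e^(−0.182×1.372) = 0.1058 × 32.1 × 0.7790 = 2.646 mg/L.
Minimum DO = C_s − D_c = 8.63 − 2.646 = 5.984 mg/L.
x_c = v t_c = 0.463 m/s × 1.372 d × 86400 s/d = 54880 m ≈ 54.9 km.

t_c ≈ 1.37 d; D_c ≈ 2.65 mg/L; min DO ≈ 5.98 mg/L; x_c ≈ 54.9 km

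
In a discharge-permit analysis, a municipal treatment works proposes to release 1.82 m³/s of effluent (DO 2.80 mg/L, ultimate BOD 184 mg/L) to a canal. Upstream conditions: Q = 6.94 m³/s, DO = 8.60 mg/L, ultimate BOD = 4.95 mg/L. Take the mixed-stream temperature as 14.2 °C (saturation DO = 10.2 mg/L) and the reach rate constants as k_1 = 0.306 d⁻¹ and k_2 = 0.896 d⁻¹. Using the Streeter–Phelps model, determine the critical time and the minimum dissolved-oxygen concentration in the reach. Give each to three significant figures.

t_c ≈ 1.59 d; minimum DO ≈ 1.35 mg/L

Mixed DO = (6.94×8.60 + 1.82×2.80)/(6.94+1.82) = 64.78/8.760 = 7.395 mg/L.
Mixed L₀ = (6.94×4.95 + 1.82×184)/(8.760) = 369.2/8.760 = 42.15 mg/L.
Initial deficit D₀ = C_s − DO₀ = 10.2 − 7.395 = 2.805 mg/L.
t_c = (1/0.5900) ln[(0.896/0.306)(1 − 2.805×0.5900/(0.306×42.15))] = 1.695 × ln(2.552) = 1.588 d.
D_c = (0.306/0.896) × 42.15 × e^(−0.306×1.588) = 0.3415 × 42.15 × 0.6151 = 8.854 mg/L.
Minimum DO = 10.2 − 8.854 = 1.346 mg/L.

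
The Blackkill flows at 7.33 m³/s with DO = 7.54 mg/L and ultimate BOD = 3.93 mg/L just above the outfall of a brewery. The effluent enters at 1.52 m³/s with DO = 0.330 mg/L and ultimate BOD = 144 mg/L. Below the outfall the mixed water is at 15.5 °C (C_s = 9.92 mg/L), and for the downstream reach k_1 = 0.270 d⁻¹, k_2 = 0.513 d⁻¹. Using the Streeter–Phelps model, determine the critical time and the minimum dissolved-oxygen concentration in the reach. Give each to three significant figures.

Mixed DO = (7.33×7.54 + 1.52×0.330)/(7.33+1.52) = 55.77/8.850 = 6.302 mg/L.
Mixed L₀ = (7.33×3.93 + 1.52×144)/(8.850) = 247.7/8.850 = 27.99 mg/L.
Initial deficit D₀ = C_s − DO₀ = 9.92 − 6.302 = 3.618 mg/L.
t_c = (1/0.2430) ln[(0.513/0.270)(1 − 3.618×0.2430/(0.270×27.99))] = 4.115 × ln(1.679) = 2.132 d.
D_c = (0.270/0.513) × 27.99 × e^(−0.270×2.132) = 0.5263 × 27.99 × 0.5623 = 8.283 mg/L.
Minimum DO = 9.92 − 8.283 = 1.637 mg/L.

t_c ≈ 2.13 d; minimum DO ≈ 1.64 mg/L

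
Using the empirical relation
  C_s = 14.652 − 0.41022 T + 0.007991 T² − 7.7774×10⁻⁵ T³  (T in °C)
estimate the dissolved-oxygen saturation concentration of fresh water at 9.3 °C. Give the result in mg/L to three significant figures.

C_s = 14.652 − 0.41022×9.3 + 0.007991×9.3² − 7.7774×10⁻⁵×9.3³ = 11.47 mg/L.

C_s ≈ 11.5 mg/L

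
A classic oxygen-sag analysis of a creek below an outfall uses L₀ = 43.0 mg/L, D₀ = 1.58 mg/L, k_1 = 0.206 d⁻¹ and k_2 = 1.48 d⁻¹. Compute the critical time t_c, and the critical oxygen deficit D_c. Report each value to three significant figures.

With k_2/k_1 = 7.184 and 1 − D₀(k_2−k_1)/(k_1 L₀) = 0.7728,
t_c = ln(7.184 × 0.7728) / (1.48 − 0.206) = ln(5.552) / 1.274 = 1.714/1.274 = 1.345 d.
D_c = (k_1/k_2) L₀ e^(−k_1 t_c) = (0.206/1.48) × 43.0 × e^(−0.206×1.345) = 0.1392 × 43.0 × 0.7579 = 4.536 mg/L.

t_c ≈ 1.35 d; D_c ≈ 4.54 mg/L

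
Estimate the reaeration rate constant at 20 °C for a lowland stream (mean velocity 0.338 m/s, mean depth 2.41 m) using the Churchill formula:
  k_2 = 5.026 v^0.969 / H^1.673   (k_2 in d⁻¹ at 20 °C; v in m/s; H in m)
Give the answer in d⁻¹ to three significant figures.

k_2 = 5.026 × 0.338^0.969 / 2.41^1.673 = 5.026 × 0.3496 / 4.356 = 0.4033 d⁻¹.

k_2 ≈ 0.403 d⁻¹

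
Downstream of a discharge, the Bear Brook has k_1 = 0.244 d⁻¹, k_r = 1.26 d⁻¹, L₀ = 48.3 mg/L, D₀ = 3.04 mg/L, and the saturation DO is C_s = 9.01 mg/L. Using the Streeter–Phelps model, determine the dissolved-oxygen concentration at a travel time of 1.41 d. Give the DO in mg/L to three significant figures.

DO ≈ 2.24 mg/L

k_1 L₀/(k_r−k_1) = 0.244×48.3/(1.26−0.244) = 11.79/1.016 = 11.60 mg/L.
e^(−k_1 t) = e^(−0.244×1.410) = 0.7089; e^(−k_r t) = e^(−1.26×1.410) = 0.1692.
D = 11.60 × (0.7089 − 0.1692) + 3.04 × 0.1692 = 6.260 + 0.5144 = 6.775 mg/L.
DO = C_s − D = 9.01 − 6.775 = 2.235 mg/L.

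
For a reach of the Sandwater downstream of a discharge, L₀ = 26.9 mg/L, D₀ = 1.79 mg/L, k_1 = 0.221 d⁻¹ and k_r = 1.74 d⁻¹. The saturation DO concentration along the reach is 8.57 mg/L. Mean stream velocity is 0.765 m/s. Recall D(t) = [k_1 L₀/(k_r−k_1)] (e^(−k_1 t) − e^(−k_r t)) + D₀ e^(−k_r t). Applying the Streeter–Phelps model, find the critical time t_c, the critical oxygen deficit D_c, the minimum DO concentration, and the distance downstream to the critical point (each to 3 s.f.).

At the critical point dD/dt = 0, so k_1 L₀ e^(−k_1 t) = k_r D. Substituting D(t) from the Streeter–Phelps equation and solving for t gives
t_c = ln[(k_r/k_1)(1 − D₀(k_r−k_1)/(k_1 L₀))] / (k_r−k_1).
Here k_r−k_1 = 1.519 d⁻¹ and 1 − D₀(k_r−k_1)/(k_1 L₀) = 1 − 1.79×1.519/(0.221×26.9) = 0.5426, so
t_c = ln(7.873 × 0.5426) / 1.519 = 1.452 / 1.519 = 0.9560 d.
L(t_c) = L₀ e^(−k_1 t_c) = 26.9 × 0.8096 = 21.78 mg/L, and at the critical point k_r D_c = k_1 L, so D_c = (0.221/1.74) × 21.78 = 2.766 mg/L.
Minimum DO = C_s − D_c = 8.57 − 2.766 = 5.804 mg/L.
x_c = v t_c = 0.765 m/s × 0.9560 d × 86400 s/d = 63190 m ≈ 63.2 km.

t_c ≈ 0.956 d; D_c ≈ 2.77 mg/L; min DO ≈ 5.80 mg/L; x_c ≈ 63.2 km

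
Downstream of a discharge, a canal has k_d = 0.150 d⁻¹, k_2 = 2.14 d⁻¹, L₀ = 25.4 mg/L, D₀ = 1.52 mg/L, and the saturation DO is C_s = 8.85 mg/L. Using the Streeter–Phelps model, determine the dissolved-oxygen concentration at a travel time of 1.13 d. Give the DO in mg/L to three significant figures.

k_d L₀/(k_2−k_d) = 0.150×25.4/(2.14−0.150) = 3.810/1.990 = 1.915 mg/L.
e^(−k_d t) = e^(−0.150×1.130) = 0.8441; e^(−k_2 t) = e^(−2.14×1.130) = 0.08908.
D = 1.915 × (0.8441 − 0.08908) + 1.52 × 0.08908 = 1.446 + 0.1354 = 1.581 mg/L.
DO = C_s − D = 8.85 − 1.581 = 7.269 mg/L.

DO ≈ 7.27 mg/L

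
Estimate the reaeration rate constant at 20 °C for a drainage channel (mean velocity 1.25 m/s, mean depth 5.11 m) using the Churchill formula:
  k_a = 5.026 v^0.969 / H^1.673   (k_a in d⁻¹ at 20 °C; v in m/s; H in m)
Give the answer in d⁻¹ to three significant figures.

k_a = 5.026 × 1.25^0.969 / 5.11^1.673 = 5.026 × 1.241 / 15.32 = 0.4073 d⁻¹.

k_a ≈ 0.407 d⁻¹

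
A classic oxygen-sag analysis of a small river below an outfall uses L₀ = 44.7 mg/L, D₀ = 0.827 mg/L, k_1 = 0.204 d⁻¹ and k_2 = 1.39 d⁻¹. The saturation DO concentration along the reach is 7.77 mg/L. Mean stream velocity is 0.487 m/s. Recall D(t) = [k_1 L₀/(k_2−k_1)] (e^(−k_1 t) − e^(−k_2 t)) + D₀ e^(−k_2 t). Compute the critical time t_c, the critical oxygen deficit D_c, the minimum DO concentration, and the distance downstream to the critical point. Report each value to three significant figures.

t_c ≈ 1.52 d; D_c ≈ 4.81 mg/L; min DO ≈ 2.96 mg/L; x_c ≈ 64.0 km

With k_2/k_1 = 6.814 and 1 − D₀(k_2−k_1)/(k_1 L₀) = 0.8924,
t_c = ln(6.814 × 0.8924) / (1.39 − 0.204) = ln(6.081) / 1.186 = 1.805/1.186 = 1.522 d.
D_c = (k_1/k_2) L₀ e^(−k_1 t_c) = (0.204/1.39) × 44.7 × e^(−0.204×1.522) = 0.1468 × 44.7 × 0.7331 = 4.809 mg/L.
Minimum DO = C_s − D_c = 7.77 − 4.809 = 2.961 mg/L.
x_c = v t_c = 0.487 m/s × 1.522 d × 86400 s/d = 64040 m ≈ 64.0 km.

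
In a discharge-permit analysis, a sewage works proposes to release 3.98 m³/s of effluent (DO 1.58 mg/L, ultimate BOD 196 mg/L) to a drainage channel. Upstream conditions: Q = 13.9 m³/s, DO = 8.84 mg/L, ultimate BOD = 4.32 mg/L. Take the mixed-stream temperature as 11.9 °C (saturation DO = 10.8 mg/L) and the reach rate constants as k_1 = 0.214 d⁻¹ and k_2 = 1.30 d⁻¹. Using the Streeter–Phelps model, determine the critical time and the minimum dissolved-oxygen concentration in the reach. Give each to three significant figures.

t_c ≈ 1.21 d; minimum DO ≈ 4.83 mg/L

Mixed DO = (13.9×8.84 + 3.98×1.58)/(13.9+3.98) = 129.2/17.88 = 7.224 mg/L.
Mixed L₀ = (13.9×4.32 + 3.98×196)/(17.88) = 840.1/17.88 = 46.99 mg/L.
Initial deficit D₀ = C_s − DO₀ = 10.8 − 7.224 = 3.576 mg/L.
t_c = (1/1.086) ln[(1.30/0.214)(1 − 3.576×1.086/(0.214×46.99))] = 0.9208 × ln(3.729) = 1.212 d.
D_c = (0.214/1.30) × 46.99 × e^(−0.214×1.212) = 0.1646 × 46.99 × 0.7716 = 5.968 mg/L.
Minimum DO = 10.8 − 5.968 = 4.832 mg/L.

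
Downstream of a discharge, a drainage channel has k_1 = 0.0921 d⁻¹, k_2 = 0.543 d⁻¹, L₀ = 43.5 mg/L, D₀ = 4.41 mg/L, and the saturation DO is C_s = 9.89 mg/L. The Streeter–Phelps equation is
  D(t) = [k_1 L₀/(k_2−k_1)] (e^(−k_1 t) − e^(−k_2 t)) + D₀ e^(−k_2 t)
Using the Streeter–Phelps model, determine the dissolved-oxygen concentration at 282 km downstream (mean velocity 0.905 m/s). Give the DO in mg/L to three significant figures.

Travel time t = x/v = 282 km / (0.905 m/s) = 282000 m / 0.905 m/s = 311600 s = 3.607 d.
k_1 L₀/(k_2−k_1) = 0.0921×43.5/(0.543−0.0921) = 4.006/0.4509 = 8.885 mg/L.
e^(−k_1 t) = e^(−0.0921×3.607) = 0.7174; e^(−k_2 t) = e^(−0.543×3.607) = 0.1411.
D = 8.885 × (0.7174 − 0.1411) + 4.41 × 0.1411 = 5.120 + 0.6222 = 5.743 mg/L.
DO = C_s − D = 9.89 − 5.743 = 4.147 mg/L.

DO ≈ 4.15 mg/L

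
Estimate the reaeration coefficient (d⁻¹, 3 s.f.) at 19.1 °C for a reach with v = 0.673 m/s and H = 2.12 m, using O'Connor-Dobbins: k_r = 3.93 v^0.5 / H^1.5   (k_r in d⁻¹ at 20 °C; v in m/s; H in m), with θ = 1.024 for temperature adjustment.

k_r(20) = 3.93 × 0.673^0.5 / 2.12^1.5 = 3.93 × 0.8204 / 3.087 = 1.044 d⁻¹.
k_r(19.1) = 1.044 × 1.024^(19.1−20) = 1.044 × 0.9789 = 1.022 d⁻¹.

k_r ≈ 1.02 d⁻¹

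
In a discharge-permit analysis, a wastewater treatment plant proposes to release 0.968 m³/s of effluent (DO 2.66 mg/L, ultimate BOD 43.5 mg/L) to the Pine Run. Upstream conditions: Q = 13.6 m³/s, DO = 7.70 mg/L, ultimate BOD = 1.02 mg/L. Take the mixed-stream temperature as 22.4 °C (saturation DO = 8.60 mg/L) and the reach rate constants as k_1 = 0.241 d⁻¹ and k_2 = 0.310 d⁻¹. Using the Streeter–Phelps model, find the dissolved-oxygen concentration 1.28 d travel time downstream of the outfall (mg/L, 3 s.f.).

DO ≈ 6.94 mg/L

Mixed DO = (13.6×7.70 + 0.968×2.66)/(13.6+0.968) = 107.3/14.57 = 7.365 mg/L.
Mixed L₀ = (13.6×1.02 + 0.968×43.5)/(14.57) = 55.98/14.57 = 3.843 mg/L.
Initial deficit D₀ = C_s − DO₀ = 8.60 − 7.365 = 1.235 mg/L.
D(1.28) = [0.241×3.843/(0.310−0.241)](e^(−0.241×1.28) − e^(−0.310×1.28)) + 1.235 e^(−0.310×1.28)
= 13.42 × (0.7346 − 0.6725) + 1.235 × 0.6725 = 1.664 mg/L.
DO = 8.60 − 1.664 = 6.936 mg/L.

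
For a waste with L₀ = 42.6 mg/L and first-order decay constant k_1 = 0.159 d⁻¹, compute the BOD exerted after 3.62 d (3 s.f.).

y ≈ 18.6 mg/L

y_t = L₀(1 − e^(−k_1 t)) = 42.6 × (1 − e^(−0.159×3.62))
= 42.6 × (1 − 0.5624) = 42.6 × 0.4376 = 18.64 mg/L.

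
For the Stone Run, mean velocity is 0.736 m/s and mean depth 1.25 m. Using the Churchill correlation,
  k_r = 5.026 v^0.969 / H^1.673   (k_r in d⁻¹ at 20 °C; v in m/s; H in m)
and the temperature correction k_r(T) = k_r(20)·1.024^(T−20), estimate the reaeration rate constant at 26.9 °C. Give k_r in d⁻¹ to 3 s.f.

k_r(20) = 5.026 × 0.736^0.969 / 1.25^1.673 = 5.026 × 0.7430 / 1.453 = 2.571 d⁻¹.
k_r(26.9) = 2.571 × 1.024^(26.9−20) = 2.571 × 1.178 = 3.028 d⁻¹.

k_r ≈ 3.03 d⁻¹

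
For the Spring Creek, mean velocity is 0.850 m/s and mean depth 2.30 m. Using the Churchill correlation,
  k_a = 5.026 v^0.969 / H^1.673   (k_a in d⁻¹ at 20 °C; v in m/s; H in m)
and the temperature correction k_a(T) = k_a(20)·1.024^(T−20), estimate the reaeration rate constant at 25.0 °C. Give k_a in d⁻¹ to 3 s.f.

k_a ≈ 1.20 d⁻¹

k_a(20) = 5.026 × 0.850^0.969 / 2.30^1.673 = 5.026 × 0.8543 / 4.029 = 1.066 d⁻¹.
k_a(25.0) = 1.066 × 1.024^(25.0−20) = 1.066 × 1.126 = 1.200 d⁻¹.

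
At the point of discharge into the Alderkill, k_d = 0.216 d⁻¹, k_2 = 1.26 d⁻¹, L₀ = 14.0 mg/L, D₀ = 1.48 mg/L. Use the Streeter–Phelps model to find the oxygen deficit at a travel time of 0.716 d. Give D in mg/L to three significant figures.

D ≈ 1.91 mg/L

k_d L₀/(k_2−k_d) = 0.216×14.0/(1.26−0.216) = 3.024/1.044 = 2.897 mg/L.
e^(−k_d t) = e^(−0.216×0.7160) = 0.8567; e^(−k_2 t) = e^(−1.26×0.7160) = 0.4057.
D = 2.897 × (0.8567 − 0.4057) + 1.48 × 0.4057 = 1.306 + 0.6004 = 1.907 mg/L.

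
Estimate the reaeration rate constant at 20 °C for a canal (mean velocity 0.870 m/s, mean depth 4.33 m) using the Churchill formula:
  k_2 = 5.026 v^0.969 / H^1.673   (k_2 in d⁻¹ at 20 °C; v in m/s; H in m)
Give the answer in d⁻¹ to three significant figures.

k_2 ≈ 0.378 d⁻¹

k_2 = 5.026 × 0.870^0.969 / 4.33^1.673 = 5.026 × 0.8738 / 11.61 = 0.3782 d⁻¹.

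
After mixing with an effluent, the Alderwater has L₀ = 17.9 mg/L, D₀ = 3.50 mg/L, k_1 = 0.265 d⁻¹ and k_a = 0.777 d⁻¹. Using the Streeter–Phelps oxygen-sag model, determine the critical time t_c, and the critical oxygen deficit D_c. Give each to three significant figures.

With k_a/k_1 = 2.932 and 1 − D₀(k_a−k_1)/(k_1 L₀) = 0.6222,
t_c = ln(2.932 × 0.6222) / (0.777 − 0.265) = ln(1.824) / 0.5120 = 0.6012/0.5120 = 1.174 d.
L(t_c) = L₀ e^(−k_1 t_c) = 17.9 × 0.7326 = 13.11 mg/L, and at the critical point k_a D_c = k_1 L, so D_c = (0.265/0.777) × 13.11 = 4.472 mg/L.

t_c ≈ 1.17 d; D_c ≈ 4.47 mg/L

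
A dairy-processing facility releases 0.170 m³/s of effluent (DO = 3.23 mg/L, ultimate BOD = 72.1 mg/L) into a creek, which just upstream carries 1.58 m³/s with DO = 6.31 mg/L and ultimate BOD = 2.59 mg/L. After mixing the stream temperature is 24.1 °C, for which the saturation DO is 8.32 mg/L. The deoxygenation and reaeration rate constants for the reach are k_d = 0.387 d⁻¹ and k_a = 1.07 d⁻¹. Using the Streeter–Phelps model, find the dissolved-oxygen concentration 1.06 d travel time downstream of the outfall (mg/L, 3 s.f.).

DO ≈ 5.77 mg/L

Mixed DO = (1.58×6.31 + 0.170×3.23)/(1.58+0.170) = 10.52/1.750 = 6.011 mg/L.
Mixed L₀ = (1.58×2.59 + 0.170×72.1)/(1.750) = 16.35/1.750 = 9.342 mg/L.
Initial deficit D₀ = C_s − DO₀ = 8.32 − 6.011 = 2.309 mg/L.
D(1.06) = [0.387×9.342/(1.07−0.387)](e^(−0.387×1.06) − e^(−1.07×1.06)) + 2.309 e^(−1.07×1.06)
= 5.294 × (0.6635 − 0.3217) + 2.309 × 0.3217 = 2.552 mg/L.
DO = 8.32 − 2.552 = 5.768 mg/L.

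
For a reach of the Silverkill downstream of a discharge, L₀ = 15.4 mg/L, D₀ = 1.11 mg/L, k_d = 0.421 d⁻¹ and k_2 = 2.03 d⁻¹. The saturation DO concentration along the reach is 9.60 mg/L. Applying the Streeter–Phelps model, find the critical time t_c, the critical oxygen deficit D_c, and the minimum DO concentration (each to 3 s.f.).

t_c ≈ 0.777 d; D_c ≈ 2.30 mg/L; min DO ≈ 7.30 mg/L

t_c = [1/(k_2−k_d)] ln[(k_2/k_d)(1 − D₀(k_2−k_d)/(k_d L₀))]
= [1/(2.03−0.421)] ln[(2.03/0.421)(1 − 1.11×1.609/(0.421×15.4))]
= (1/1.609) ln[4.822 × 0.7245] = 0.6215 × ln(3.494) = 0.6215 × 1.251 = 0.7775 d.
L(t_c) = L₀ e^(−k_d t_c) = 15.4 × 0.7209 = 11.10 mg/L, and at the critical point k_2 D_c = k_d L, so D_c = (0.421/2.03) × 11.10 = 2.302 mg/L.
Minimum DO = C_s − D_c = 9.60 − 2.302 = 7.298 mg/L.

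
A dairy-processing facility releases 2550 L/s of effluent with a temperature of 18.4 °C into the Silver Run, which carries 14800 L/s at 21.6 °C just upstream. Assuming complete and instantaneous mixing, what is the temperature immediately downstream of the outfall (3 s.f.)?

21.1 °C

Flow-weighted mixing: C = (Q_r C_r + Q_w C_w)/(Q_r + Q_w)
= (14800×21.6 + 2550×18.4)/(14800 + 2550) = 366600/17350 = 21.13 °C.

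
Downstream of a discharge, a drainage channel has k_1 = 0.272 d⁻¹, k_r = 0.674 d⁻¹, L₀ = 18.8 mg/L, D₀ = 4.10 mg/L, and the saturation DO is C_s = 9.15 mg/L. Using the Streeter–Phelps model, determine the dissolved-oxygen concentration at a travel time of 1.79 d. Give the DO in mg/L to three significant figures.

DO ≈ 3.91 mg/L

k_1 L₀/(k_r−k_1) = 0.272×18.8/(0.674−0.272) = 5.114/0.4020 = 12.72 mg/L.
e^(−k_1 t) = e^(−0.272×1.790) = 0.6145; e^(−k_r t) = e^(−0.674×1.790) = 0.2993.
D = 12.72 × (0.6145 − 0.2993) + 4.10 × 0.2993 = 4.011 + 1.227 = 5.238 mg/L.
DO = C_s − D = 9.15 − 5.238 = 3.912 mg/L.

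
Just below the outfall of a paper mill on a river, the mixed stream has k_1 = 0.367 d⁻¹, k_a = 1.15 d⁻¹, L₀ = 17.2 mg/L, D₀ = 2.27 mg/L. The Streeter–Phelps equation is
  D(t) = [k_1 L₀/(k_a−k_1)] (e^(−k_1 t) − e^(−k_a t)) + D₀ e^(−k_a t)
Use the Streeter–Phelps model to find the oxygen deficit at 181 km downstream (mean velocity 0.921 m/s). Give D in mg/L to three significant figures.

D ≈ 3.08 mg/L

Travel time t = x/v = 181 km / (0.921 m/s) = 181000 m / 0.921 m/s = 196500 s = 2.275 d.
k_1 L₀/(k_a−k_1) = 0.367×17.2/(1.15−0.367) = 6.312/0.7830 = 8.062 mg/L.
e^(−k_1 t) = e^(−0.367×2.275) = 0.4340; e^(−k_a t) = e^(−1.15×2.275) = 0.07311.
D = 8.062 × (0.4340 − 0.07311) + 2.27 × 0.07311 = 2.909 + 0.1660 = 3.075 mg/L.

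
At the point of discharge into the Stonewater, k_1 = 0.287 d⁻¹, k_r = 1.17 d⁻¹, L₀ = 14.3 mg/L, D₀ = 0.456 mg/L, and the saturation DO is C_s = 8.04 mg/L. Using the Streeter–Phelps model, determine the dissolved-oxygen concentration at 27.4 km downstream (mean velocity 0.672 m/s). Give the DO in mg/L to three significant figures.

Travel time t = x/v = 27.4 km / (0.672 m/s) = 27400 m / 0.672 m/s = 40770 s = 0.4719 d.
k_1 L₀/(k_r−k_1) = 0.287×14.3/(1.17−0.287) = 4.104/0.8830 = 4.648 mg/L.
e^(−k_1 t) = e^(−0.287×0.4719) = 0.8733; e^(−k_r t) = e^(−1.17×0.4719) = 0.5757.
D = 4.648 × (0.8733 − 0.5757) + 0.456 × 0.5757 = 1.383 + 0.2625 = 1.646 mg/L.
DO = C_s − D = 8.04 − 1.646 = 6.394 mg/L.

DO ≈ 6.39 mg/L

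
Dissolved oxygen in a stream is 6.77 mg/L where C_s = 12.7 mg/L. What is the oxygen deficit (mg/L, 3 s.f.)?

D ≈ 5.93 mg/L

D = C_s − C = 12.7 − 6.77 = 5.93 mg/L.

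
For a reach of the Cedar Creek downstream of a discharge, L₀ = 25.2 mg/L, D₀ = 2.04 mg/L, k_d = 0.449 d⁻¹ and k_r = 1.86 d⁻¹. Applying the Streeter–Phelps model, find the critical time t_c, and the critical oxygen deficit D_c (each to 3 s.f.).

t_c ≈ 0.799 d; D_c ≈ 4.25 mg/L

t_c = [1/(k_r−k_d)] ln[(k_r/k_d)(1 − D₀(k_r−k_d)/(k_d L₀))]
= [1/(1.86−0.449)] ln[(1.86/0.449)(1 − 2.04×1.411/(0.449×25.2))]
= (1/1.411) ln[4.143 × 0.7456] = 0.7087 × ln(3.089) = 0.7087 × 1.128 = 0.7993 d.
L(t_c) = L₀ e^(−k_d t_c) = 25.2 × 0.6985 = 17.60 mg/L, and at the critical point k_r D_c = k_d L, so D_c = (0.449/1.86) × 17.60 = 4.249 mg/L.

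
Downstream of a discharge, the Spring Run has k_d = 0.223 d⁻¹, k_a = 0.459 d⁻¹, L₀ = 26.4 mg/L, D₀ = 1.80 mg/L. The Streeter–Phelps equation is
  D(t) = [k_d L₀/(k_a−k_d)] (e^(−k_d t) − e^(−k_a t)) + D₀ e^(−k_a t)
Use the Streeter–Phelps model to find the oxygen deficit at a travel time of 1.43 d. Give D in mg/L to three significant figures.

D ≈ 6.13 mg/L

k_d L₀/(k_a−k_d) = 0.223×26.4/(0.459−0.223) = 5.887/0.2360 = 24.95 mg/L.
e^(−k_d t) = e^(−0.223×1.430) = 0.7270; e^(−k_a t) = e^(−0.459×1.430) = 0.5187.
D = 24.95 × (0.7270 − 0.5187) + 1.80 × 0.5187 = 5.194 + 0.9337 = 6.128 mg/L.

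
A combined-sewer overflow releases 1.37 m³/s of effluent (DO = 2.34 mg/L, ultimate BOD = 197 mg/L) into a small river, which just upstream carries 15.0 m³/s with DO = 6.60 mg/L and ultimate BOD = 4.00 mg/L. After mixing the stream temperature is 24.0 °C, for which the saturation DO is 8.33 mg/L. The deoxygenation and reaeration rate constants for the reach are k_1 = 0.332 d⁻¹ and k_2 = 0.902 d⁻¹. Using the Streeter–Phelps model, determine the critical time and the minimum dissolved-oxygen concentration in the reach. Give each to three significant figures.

t_c ≈ 1.41 d; minimum DO ≈ 3.69 mg/L

Mixed DO = (15.0×6.60 + 1.37×2.34)/(15.0+1.37) = 102.2/16.37 = 6.243 mg/L.
Mixed L₀ = (15.0×4.00 + 1.37×197)/(16.37) = 329.9/16.37 = 20.15 mg/L.
Initial deficit D₀ = C_s − DO₀ = 8.33 − 6.243 = 2.087 mg/L.
t_c = (1/0.5700) ln[(0.902/0.332)(1 − 2.087×0.5700/(0.332×20.15))] = 1.754 × ln(2.234) = 1.410 d.
D_c = (0.332/0.902) × 20.15 × e^(−0.332×1.410) = 0.3681 × 20.15 × 0.6262 = 4.644 mg/L.
Minimum DO = 8.33 − 4.644 = 3.686 mg/L.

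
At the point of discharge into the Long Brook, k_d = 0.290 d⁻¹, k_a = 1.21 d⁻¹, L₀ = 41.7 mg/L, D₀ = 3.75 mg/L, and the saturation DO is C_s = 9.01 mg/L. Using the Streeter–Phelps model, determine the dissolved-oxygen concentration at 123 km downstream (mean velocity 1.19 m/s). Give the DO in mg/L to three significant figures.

DO ≈ 1.93 mg/L

Travel time t = x/v = 123 km / (1.19 m/s) = 123000 m / 1.19 m/s = 103400 s = 1.196 d.
k_d L₀/(k_a−k_d) = 0.290×41.7/(1.21−0.290) = 12.09/0.9200 = 13.14 mg/L.
e^(−k_d t) = e^(−0.290×1.196) = 0.7069; e^(−k_a t) = e^(−1.21×1.196) = 0.2351.
D = 13.14 × (0.7069 − 0.2351) + 3.75 × 0.2351 = 6.200 + 0.8818 = 7.082 mg/L.
DO = C_s − D = 9.01 − 7.082 = 1.928 mg/L.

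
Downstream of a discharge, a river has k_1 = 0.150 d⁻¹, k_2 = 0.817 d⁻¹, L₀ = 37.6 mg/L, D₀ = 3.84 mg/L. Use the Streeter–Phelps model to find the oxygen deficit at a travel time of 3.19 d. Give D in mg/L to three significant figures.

k_1 L₀/(k_2−k_1) = 0.150×37.6/(0.817−0.150) = 5.640/0.6670 = 8.456 mg/L.
e^(−k_1 t) = e^(−0.150×3.190) = 0.6197; e^(−k_2 t) = e^(−0.817×3.190) = 0.07381.
D = 8.456 × (0.6197 − 0.07381) + 3.84 × 0.07381 = 4.616 + 0.2834 = 4.899 mg/L.

D ≈ 4.90 mg/L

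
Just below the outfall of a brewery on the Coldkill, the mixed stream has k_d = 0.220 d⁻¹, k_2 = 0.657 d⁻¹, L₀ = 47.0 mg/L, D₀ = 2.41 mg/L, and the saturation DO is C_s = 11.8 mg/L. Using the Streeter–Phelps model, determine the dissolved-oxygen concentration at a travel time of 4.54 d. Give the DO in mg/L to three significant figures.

k_d L₀/(k_2−k_d) = 0.220×47.0/(0.657−0.220) = 10.34/0.4370 = 23.66 mg/L.
e^(−k_d t) = e^(−0.220×4.540) = 0.3683; e^(−k_2 t) = e^(−0.657×4.540) = 0.05065.
D = 23.66 × (0.3683 − 0.05065) + 2.41 × 0.05065 = 7.516 + 0.1221 = 7.639 mg/L.
DO = C_s − D = 11.8 − 7.639 = 4.161 mg/L.

DO ≈ 4.16 mg/L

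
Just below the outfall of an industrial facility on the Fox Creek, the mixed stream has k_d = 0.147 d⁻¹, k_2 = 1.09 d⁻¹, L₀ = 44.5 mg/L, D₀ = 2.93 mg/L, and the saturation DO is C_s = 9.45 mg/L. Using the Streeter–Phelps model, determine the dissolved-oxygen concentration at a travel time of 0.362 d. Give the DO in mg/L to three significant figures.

k_d L₀/(k_2−k_d) = 0.147×44.5/(1.09−0.147) = 6.541/0.9430 = 6.937 mg/L.
e^(−k_d t) = e^(−0.147×0.3620) = 0.9482; e^(−k_2 t) = e^(−1.09×0.3620) = 0.6740.
D = 6.937 × (0.9482 − 0.6740) + 2.93 × 0.6740 = 1.902 + 1.975 = 3.877 mg/L.
DO = C_s − D = 9.45 − 3.877 = 5.573 mg/L.

DO ≈ 5.57 mg/L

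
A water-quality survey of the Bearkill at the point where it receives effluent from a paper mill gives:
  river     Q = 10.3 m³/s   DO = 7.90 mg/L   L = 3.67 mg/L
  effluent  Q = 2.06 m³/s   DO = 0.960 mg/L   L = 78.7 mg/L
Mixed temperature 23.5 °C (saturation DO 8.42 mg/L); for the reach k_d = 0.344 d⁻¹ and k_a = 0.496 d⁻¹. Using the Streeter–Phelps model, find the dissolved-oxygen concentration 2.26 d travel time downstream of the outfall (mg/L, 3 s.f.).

Mixed DO = (10.3×7.90 + 2.06×0.960)/(10.3+2.06) = 83.35/12.36 = 6.743 mg/L.
Mixed L₀ = (10.3×3.67 + 2.06×78.7)/(12.36) = 199.9/12.36 = 16.17 mg/L.
Initial deficit D₀ = C_s − DO₀ = 8.42 − 6.743 = 1.677 mg/L.
D(2.26) = [0.344×16.17/(0.496−0.344)](e^(−0.344×2.26) − e^(−0.496×2.26)) + 1.677 e^(−0.496×2.26)
= 36.61 × (0.4596 − 0.3260) + 1.677 × 0.3260 = 5.438 mg/L.
DO = 8.42 − 5.438 = 2.982 mg/L.

DO ≈ 2.98 mg/L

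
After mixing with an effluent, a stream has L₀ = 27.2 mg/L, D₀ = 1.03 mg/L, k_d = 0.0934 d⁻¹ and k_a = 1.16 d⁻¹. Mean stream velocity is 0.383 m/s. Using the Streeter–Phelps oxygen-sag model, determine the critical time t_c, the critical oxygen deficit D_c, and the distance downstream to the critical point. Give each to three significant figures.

t_c = [1/(k_a−k_d)] ln[(k_a/k_d)(1 − D₀(k_a−k_d)/(k_d L₀))]
= [1/(1.16−0.0934)] ln[(1.16/0.0934)(1 − 1.03×1.067/(0.0934×27.2))]
= (1/1.067) ln[12.42 × 0.5676] = 0.9376 × ln(7.049) = 0.9376 × 1.953 = 1.831 d.
L(t_c) = L₀ e^(−k_d t_c) = 27.2 × 0.8428 = 22.92 mg/L, and at the critical point k_a D_c = k_d L, so D_c = (0.0934/1.16) × 22.92 = 1.846 mg/L.
x_c = v t_c = 0.383 m/s × 1.831 d × 86400 s/d = 60590 m ≈ 60.6 km.

t_c ≈ 1.83 d; D_c ≈ 1.85 mg/L; x_c ≈ 60.6 km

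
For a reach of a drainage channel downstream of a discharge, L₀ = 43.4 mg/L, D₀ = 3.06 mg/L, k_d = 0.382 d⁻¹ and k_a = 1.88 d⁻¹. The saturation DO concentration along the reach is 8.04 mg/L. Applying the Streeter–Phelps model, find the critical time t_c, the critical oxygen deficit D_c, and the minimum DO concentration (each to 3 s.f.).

t_c = [1/(k_a−k_d)] ln[(k_a/k_d)(1 − D₀(k_a−k_d)/(k_d L₀))]
= [1/(1.88−0.382)] ln[(1.88/0.382)(1 − 3.06×1.498/(0.382×43.4))]
= (1/1.498) ln[4.921 × 0.7235] = 0.6676 × ln(3.561) = 0.6676 × 1.270 = 0.8478 d.
L(t_c) = L₀ e^(−k_d t_c) = 43.4 × 0.7234 = 31.39 mg/L, and at the critical point k_a D_c = k_d L, so D_c = (0.382/1.88) × 31.39 = 6.379 mg/L.
Minimum DO = C_s − D_c = 8.04 − 6.379 = 1.661 mg/L.

t_c ≈ 0.848 d; D_c ≈ 6.38 mg/L; min DO ≈ 1.66 mg/L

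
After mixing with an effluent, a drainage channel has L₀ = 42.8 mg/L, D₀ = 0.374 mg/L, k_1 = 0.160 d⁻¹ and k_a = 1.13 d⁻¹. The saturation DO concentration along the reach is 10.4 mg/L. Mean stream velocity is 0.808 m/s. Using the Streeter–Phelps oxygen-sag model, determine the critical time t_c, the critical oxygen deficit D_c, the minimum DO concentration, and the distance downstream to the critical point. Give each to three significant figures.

t_c ≈ 1.96 d; D_c ≈ 4.43 mg/L; min DO ≈ 5.97 mg/L; x_c ≈ 137 km

At the critical point dD/dt = 0, so k_1 L₀ e^(−k_1 t) = k_a D. Substituting D(t) from the Streeter–Phelps equation and solving for t gives
t_c = ln[(k_a/k_1)(1 − D₀(k_a−k_1)/(k_1 L₀))] / (k_a−k_1).
Here k_a−k_1 = 0.9700 d⁻¹ and 1 − D₀(k_a−k_1)/(k_1 L₀) = 1 − 0.374×0.9700/(0.160×42.8) = 0.9470, so
t_c = ln(7.062 × 0.9470) / 0.9700 = 1.900 / 0.9700 = 1.959 d.
D_c = (k_1/k_a) L₀ e^(−k_1 t_c) = (0.160/1.13) × 42.8 × e^(−0.160×1.959) = 0.1416 × 42.8 × 0.7309 = 4.429 mg/L.
Minimum DO = C_s − D_c = 10.4 − 4.429 = 5.971 mg/L.
x_c = v t_c = 0.808 m/s × 1.959 d × 86400 s/d = 136800 m ≈ 137 km.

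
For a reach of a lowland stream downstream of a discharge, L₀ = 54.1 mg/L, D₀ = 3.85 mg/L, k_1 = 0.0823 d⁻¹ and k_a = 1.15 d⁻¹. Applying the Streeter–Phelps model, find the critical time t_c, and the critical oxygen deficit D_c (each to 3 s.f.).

t_c = [1/(k_a−k_1)] ln[(k_a/k_1)(1 − D₀(k_a−k_1)/(k_1 L₀))]
= [1/(1.15−0.0823)] ln[(1.15/0.0823)(1 − 3.85×1.068/(0.0823×54.1))]
= (1/1.068) ln[13.97 × 0.07676] = 0.9366 × ln(1.073) = 0.9366 × 0.07012 = 0.06568 d.
L(t_c) = L₀ e^(−k_1 t_c) = 54.1 × 0.9946 = 53.81 mg/L, and at the critical point k_a D_c = k_1 L, so D_c = (0.0823/1.15) × 53.81 = 3.851 mg/L.

t_c ≈ 0.0657 d; D_c ≈ 3.85 mg/L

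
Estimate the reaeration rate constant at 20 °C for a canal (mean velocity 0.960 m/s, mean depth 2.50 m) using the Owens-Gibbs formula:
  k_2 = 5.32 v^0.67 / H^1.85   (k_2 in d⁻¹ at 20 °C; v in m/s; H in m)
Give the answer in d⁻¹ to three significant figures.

k_2 ≈ 0.950 d⁻¹

k_2 = 5.32 × 0.960^0.67 / 2.50^1.85 = 5.32 × 0.9730 / 5.447 = 0.9503 d⁻¹.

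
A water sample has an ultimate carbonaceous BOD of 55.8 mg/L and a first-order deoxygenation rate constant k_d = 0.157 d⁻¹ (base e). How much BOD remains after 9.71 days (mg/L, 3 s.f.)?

L ≈ 12.1 mg/L

L_t = L₀ e^(−k_d t) = 55.8 × e^(−0.157×9.71) = 55.8 × 0.2177 = 12.15 mg/L.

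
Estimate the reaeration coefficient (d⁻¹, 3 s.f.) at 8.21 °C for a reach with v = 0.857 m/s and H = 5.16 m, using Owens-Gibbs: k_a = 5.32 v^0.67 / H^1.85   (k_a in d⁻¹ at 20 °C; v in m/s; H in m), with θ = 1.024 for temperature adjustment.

k_a ≈ 0.174 d⁻¹

k_a(20) = 5.32 × 0.857^0.67 / 5.16^1.85 = 5.32 × 0.9018 / 20.82 = 0.2305 d⁻¹.
k_a(8.21) = 0.2305 × 1.024^(8.21−20) = 0.2305 × 0.7561 = 0.1742 d⁻¹.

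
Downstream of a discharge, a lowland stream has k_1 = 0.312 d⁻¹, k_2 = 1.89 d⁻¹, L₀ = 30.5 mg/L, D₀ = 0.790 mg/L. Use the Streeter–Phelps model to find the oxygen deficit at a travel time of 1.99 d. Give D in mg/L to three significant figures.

D ≈ 3.12 mg/L

k_1 L₀/(k_2−k_1) = 0.312×30.5/(1.89−0.312) = 9.516/1.578 = 6.030 mg/L.
e^(−k_1 t) = e^(−0.312×1.990) = 0.5375; e^(−k_2 t) = e^(−1.89×1.990) = 0.02326.
D = 6.030 × (0.5375 − 0.02326) + 0.790 × 0.02326 = 3.101 + 0.01837 = 3.119 mg/L.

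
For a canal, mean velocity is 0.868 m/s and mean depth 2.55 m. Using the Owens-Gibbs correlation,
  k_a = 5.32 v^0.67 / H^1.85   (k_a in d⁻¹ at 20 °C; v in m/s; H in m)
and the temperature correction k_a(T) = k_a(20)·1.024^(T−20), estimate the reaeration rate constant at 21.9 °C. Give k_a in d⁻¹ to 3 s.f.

k_a ≈ 0.896 d⁻¹

k_a(20) = 5.32 × 0.868^0.67 / 2.55^1.85 = 5.32 × 0.9095 / 5.651 = 0.8563 d⁻¹.
k_a(21.9) = 0.8563 × 1.024^(21.9−20) = 0.8563 × 1.046 = 0.8958 d⁻¹.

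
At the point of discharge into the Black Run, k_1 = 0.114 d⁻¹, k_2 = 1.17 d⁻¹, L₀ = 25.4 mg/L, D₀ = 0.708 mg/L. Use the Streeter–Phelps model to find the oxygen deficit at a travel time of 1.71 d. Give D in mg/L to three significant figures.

D ≈ 1.98 mg/L

k_1 L₀/(k_2−k_1) = 0.114×25.4/(1.17−0.114) = 2.896/1.056 = 2.742 mg/L.
e^(−k_1 t) = e^(−0.114×1.710) = 0.8229; e^(−k_2 t) = e^(−1.17×1.710) = 0.1352.
D = 2.742 × (0.8229 − 0.1352) + 0.708 × 0.1352 = 1.886 + 0.09575 = 1.981 mg/L.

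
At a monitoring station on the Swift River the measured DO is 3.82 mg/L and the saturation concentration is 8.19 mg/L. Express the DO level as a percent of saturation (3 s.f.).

% saturation = C/C_s × 100 = 3.82/8.19 × 100 = 46.6 %.

46.6 % saturation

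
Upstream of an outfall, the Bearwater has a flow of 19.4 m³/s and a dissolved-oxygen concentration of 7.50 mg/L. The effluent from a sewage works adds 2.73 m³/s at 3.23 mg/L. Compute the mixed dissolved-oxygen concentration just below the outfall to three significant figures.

Flow-weighted mixing: C = (Q_r C_r + Q_w C_w)/(Q_r + Q_w)
= (19.4×7.50 + 2.73×3.23)/(19.4 + 2.73) = 154.3/22.13 = 6.973 mg/L.

6.97 mg/L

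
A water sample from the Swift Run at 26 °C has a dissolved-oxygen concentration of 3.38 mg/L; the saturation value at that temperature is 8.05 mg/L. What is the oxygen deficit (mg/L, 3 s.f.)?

D = C_s − C = 8.05 − 3.38 = 4.67 mg/L.

D ≈ 4.67 mg/L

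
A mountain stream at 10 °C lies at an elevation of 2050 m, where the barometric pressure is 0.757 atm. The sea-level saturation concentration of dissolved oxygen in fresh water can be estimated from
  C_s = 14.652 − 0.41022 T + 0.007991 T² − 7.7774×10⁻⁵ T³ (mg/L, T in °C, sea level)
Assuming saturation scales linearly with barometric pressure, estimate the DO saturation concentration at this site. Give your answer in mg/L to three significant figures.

At sea level: C_s = 14.652 − 0.41022×10 + 0.007991×10² − 7.7774×10⁻⁵×10³ = 11.27 mg/L.
Pressure correction: C_s' = 11.27 × 0.757 = 8.532 mg/L.

C_s ≈ 8.53 mg/L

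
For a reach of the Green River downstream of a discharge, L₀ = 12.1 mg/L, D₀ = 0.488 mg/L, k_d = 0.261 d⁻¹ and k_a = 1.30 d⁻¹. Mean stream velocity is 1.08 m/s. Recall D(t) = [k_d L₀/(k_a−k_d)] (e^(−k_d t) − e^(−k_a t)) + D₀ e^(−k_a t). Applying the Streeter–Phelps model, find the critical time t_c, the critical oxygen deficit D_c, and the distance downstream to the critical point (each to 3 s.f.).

With k_a/k_d = 4.981 and 1 − D₀(k_a−k_d)/(k_d L₀) = 0.8395,
t_c = ln(4.981 × 0.8395) / (1.30 − 0.261) = ln(4.181) / 1.039 = 1.431/1.039 = 1.377 d.
L(t_c) = L₀ e^(−k_d t_c) = 12.1 × 0.6981 = 8.447 mg/L, and at the critical point k_a D_c = k_d L, so D_c = (0.261/1.30) × 8.447 = 1.696 mg/L.
x_c = v t_c = 1.08 m/s × 1.377 d × 86400 s/d = 128500 m ≈ 128 km.

t_c ≈ 1.38 d; D_c ≈ 1.70 mg/L; x_c ≈ 128 km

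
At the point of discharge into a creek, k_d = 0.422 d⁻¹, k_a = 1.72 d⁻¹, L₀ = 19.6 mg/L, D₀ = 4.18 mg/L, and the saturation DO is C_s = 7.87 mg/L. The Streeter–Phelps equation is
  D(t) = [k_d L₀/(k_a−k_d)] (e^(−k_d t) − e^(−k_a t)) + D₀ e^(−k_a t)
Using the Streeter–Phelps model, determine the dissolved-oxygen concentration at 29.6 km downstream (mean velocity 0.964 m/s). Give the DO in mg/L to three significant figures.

Travel time t = x/v = 29.6 km / (0.964 m/s) = 29600 m / 0.964 m/s = 30710 s = 0.3554 d.
k_d L₀/(k_a−k_d) = 0.422×19.6/(1.72−0.422) = 8.271/1.298 = 6.372 mg/L.
e^(−k_d t) = e^(−0.422×0.3554) = 0.8607; e^(−k_a t) = e^(−1.72×0.3554) = 0.5427.
D = 6.372 × (0.8607 − 0.5427) + 4.18 × 0.5427 = 2.027 + 2.268 = 4.295 mg/L.
DO = C_s − D = 7.87 − 4.295 = 3.575 mg/L.

DO ≈ 3.57 mg/L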